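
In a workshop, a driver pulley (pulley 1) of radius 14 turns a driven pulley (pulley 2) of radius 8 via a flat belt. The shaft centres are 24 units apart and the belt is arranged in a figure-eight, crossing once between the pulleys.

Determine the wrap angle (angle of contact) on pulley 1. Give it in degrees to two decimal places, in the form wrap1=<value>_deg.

crossed belt: β = asin((r1+r2)/C) = asin(22/24) = 66.4435°
wrap1 = wrap2 = π + 2β = 312.8871°

wrap1=312.89_deg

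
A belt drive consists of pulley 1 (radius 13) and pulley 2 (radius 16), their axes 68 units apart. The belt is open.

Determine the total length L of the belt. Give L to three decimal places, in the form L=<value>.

L=227.239

open belt: β = asin((r2−r1)/C) = asin(3/68) = 2.5286°
wrap1 = π − 2β = 174.9428°
wrap2 = π + 2β = 185.0572°
tangent length = C·cosβ = 67.9338
L = r1·wrap1 + r2·wrap2 + 2·C·cosβ = 13·3.0533 + 16·3.2299 + 2·67.9338 = 227.2386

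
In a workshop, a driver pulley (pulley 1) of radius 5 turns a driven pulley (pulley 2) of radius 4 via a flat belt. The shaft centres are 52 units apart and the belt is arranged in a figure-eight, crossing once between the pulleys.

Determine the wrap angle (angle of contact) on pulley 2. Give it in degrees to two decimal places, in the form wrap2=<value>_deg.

wrap2=199.93_deg

crossed belt: β = asin((r1+r2)/C) = asin(9/52) = 9.9668°
wrap1 = wrap2 = π + 2β = 199.9335°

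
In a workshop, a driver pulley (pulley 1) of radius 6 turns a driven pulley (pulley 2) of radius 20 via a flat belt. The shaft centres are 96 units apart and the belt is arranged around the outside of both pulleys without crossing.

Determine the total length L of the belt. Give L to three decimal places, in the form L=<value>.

L=275.727

open belt: β = asin((r2−r1)/C) = asin(14/96) = 8.3855°
wrap1 = π − 2β = 163.2289°
wrap2 = π + 2β = 196.7711°
tangent length = C·cosβ = 94.9737
L = r1·wrap1 + r2·wrap2 + 2·C·cosβ = 6·2.8489 + 20·3.4343 + 2·94.9737 = 275.7267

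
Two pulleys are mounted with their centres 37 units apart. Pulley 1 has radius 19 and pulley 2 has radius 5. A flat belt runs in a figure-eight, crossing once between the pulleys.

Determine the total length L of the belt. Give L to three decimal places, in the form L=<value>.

crossed belt: β = asin((r1+r2)/C) = asin(24/37) = 40.4398°
wrap1 = wrap2 = π + 2β = 260.8796°
tangent length = C·cosβ = 28.1603
L = (r1+r2)·wrap + 2·C·cosβ = 24·4.5532 + 2·28.1603 = 165.5975

L=165.597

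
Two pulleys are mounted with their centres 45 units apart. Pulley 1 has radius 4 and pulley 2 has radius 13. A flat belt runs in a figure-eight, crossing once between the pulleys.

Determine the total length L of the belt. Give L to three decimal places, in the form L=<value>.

L=149.909

crossed belt: β = asin((r1+r2)/C) = asin(17/45) = 22.1961°
wrap1 = wrap2 = π + 2β = 224.3922°
tangent length = C·cosβ = 41.6653
L = (r1+r2)·wrap + 2·C·cosβ = 17·3.9164 + 2·41.6653 = 149.9092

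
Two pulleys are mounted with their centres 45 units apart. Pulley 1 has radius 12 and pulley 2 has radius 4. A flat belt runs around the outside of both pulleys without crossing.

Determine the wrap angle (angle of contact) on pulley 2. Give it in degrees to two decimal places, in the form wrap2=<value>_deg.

open belt: β = asin((r2−r1)/C) = asin(-8/45) = -10.2403°
wrap1 = π − 2β = 200.4807°
wrap2 = π + 2β = 159.5193°

wrap2=159.52_deg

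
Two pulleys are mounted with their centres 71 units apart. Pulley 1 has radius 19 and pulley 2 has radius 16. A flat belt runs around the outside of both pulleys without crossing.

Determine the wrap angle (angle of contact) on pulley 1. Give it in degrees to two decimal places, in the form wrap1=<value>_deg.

open belt: β = asin((r2−r1)/C) = asin(-3/71) = -2.4217°
wrap1 = π − 2β = 184.8433°
wrap2 = π + 2β = 175.1567°

wrap1=184.84_deg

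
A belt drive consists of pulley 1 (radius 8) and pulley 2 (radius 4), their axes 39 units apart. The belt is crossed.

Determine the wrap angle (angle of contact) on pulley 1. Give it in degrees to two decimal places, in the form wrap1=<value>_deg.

crossed belt: β = asin((r1+r2)/C) = asin(12/39) = 17.9202°
wrap1 = wrap2 = π + 2β = 215.8404°

wrap1=215.84_deg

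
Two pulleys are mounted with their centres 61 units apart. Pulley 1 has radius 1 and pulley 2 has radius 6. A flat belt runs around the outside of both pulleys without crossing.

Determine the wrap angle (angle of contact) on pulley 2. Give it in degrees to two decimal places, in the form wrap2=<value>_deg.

wrap2=189.40_deg

open belt: β = asin((r2−r1)/C) = asin(5/61) = 4.7017°
wrap1 = π − 2β = 170.5967°
wrap2 = π + 2β = 189.4033°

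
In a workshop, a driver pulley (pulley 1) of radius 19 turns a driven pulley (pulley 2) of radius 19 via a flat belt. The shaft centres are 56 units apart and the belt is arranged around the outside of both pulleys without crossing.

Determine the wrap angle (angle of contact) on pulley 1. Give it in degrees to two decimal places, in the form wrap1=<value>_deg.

open belt: β = asin((r2−r1)/C) = asin(0/56) = 0.0000°
wrap1 = π − 2β = 180.0000°
wrap2 = π + 2β = 180.0000°

wrap1=180.00_deg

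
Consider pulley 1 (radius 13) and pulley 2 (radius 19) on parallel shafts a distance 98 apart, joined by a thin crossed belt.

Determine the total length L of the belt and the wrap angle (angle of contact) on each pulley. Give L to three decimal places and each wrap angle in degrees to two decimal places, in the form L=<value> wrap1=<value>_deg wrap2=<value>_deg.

crossed belt: β = asin((r1+r2)/C) = asin(32/98) = 19.0583°
wrap1 = wrap2 = π + 2β = 218.1167°
tangent length = C·cosβ = 92.6283
L = (r1+r2)·wrap + 2·C·cosβ = 32·3.8069 + 2·92.6283 = 307.0759

L=307.076 wrap1=218.12_deg wrap2=218.12_deg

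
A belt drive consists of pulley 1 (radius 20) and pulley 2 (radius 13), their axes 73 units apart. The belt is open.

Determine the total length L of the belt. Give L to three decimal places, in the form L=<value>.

open belt: β = asin((r2−r1)/C) = asin(-7/73) = -5.5026°
wrap1 = π − 2β = 191.0051°
wrap2 = π + 2β = 168.9949°
tangent length = C·cosβ = 72.6636
L = r1·wrap1 + r2·wrap2 + 2·C·cosβ = 20·3.3337 + 13·2.9495 + 2·72.6636 = 250.3443

L=250.344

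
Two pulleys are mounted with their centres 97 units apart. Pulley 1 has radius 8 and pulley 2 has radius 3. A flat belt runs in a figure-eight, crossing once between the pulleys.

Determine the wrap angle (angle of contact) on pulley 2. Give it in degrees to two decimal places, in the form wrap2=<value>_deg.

wrap2=193.02_deg

crossed belt: β = asin((r1+r2)/C) = asin(11/97) = 6.5115°
wrap1 = wrap2 = π + 2β = 193.0229°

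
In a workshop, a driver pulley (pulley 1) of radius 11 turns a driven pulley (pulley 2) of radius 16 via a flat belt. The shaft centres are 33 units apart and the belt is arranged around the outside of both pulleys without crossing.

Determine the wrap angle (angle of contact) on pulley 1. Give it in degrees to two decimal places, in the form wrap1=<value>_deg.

open belt: β = asin((r2−r1)/C) = asin(5/33) = 8.7147°
wrap1 = π − 2β = 162.5705°
wrap2 = π + 2β = 197.4295°

wrap1=162.57_deg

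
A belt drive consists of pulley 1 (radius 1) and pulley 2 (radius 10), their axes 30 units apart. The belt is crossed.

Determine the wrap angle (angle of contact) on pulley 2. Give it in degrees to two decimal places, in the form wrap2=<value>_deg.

wrap2=223.02_deg

crossed belt: β = asin((r1+r2)/C) = asin(11/30) = 21.5102°
wrap1 = wrap2 = π + 2β = 223.0204°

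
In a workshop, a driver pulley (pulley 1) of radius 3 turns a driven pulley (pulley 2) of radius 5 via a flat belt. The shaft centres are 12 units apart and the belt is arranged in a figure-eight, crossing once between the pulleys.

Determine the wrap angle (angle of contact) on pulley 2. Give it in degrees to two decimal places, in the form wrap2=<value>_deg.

crossed belt: β = asin((r1+r2)/C) = asin(8/12) = 41.8103°
wrap1 = wrap2 = π + 2β = 263.6206°

wrap2=263.62_deg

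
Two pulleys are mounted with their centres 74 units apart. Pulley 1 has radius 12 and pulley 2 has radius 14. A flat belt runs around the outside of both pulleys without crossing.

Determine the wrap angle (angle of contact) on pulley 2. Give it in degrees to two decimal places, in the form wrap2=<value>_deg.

open belt: β = asin((r2−r1)/C) = asin(2/74) = 1.5487°
wrap1 = π − 2β = 176.9026°
wrap2 = π + 2β = 183.0974°

wrap2=183.10_deg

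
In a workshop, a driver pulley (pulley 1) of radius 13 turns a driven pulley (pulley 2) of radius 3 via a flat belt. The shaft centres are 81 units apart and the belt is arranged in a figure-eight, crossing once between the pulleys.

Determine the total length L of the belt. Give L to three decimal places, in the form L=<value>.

L=215.436

crossed belt: β = asin((r1+r2)/C) = asin(16/81) = 11.3926°
wrap1 = wrap2 = π + 2β = 202.7852°
tangent length = C·cosβ = 79.4040
L = (r1+r2)·wrap + 2·C·cosβ = 16·3.5393 + 2·79.4040 = 215.4364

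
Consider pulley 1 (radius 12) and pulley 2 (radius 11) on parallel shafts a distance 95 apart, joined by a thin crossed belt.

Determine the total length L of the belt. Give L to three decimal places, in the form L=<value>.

crossed belt: β = asin((r1+r2)/C) = asin(23/95) = 14.0108°
wrap1 = wrap2 = π + 2β = 208.0217°
tangent length = C·cosβ = 92.1737
L = (r1+r2)·wrap + 2·C·cosβ = 23·3.6307 + 2·92.1737 = 267.8527

L=267.853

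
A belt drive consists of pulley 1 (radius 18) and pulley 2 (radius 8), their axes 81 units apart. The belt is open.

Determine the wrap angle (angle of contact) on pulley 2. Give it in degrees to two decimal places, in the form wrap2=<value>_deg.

wrap2=165.82_deg

open belt: β = asin((r2−r1)/C) = asin(-10/81) = -7.0916°
wrap1 = π − 2β = 194.1833°
wrap2 = π + 2β = 165.8167°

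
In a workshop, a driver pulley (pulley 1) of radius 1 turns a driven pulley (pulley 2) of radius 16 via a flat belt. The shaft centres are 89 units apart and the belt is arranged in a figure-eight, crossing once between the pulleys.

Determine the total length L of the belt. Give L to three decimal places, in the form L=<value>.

L=234.664

crossed belt: β = asin((r1+r2)/C) = asin(17/89) = 11.0118°
wrap1 = wrap2 = π + 2β = 202.0236°
tangent length = C·cosβ = 87.3613
L = (r1+r2)·wrap + 2·C·cosβ = 17·3.5260 + 2·87.3613 = 234.6642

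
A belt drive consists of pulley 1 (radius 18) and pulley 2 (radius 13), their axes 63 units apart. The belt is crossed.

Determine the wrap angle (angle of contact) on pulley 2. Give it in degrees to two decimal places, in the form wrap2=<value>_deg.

crossed belt: β = asin((r1+r2)/C) = asin(31/63) = 29.4763°
wrap1 = wrap2 = π + 2β = 238.9526°

wrap2=238.95_deg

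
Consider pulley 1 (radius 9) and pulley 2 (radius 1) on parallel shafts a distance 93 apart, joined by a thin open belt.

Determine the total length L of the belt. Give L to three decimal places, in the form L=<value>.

open belt: β = asin((r2−r1)/C) = asin(-8/93) = -4.9348°
wrap1 = π − 2β = 189.8695°
wrap2 = π + 2β = 170.1305°
tangent length = C·cosβ = 92.6553
L = r1·wrap1 + r2·wrap2 + 2·C·cosβ = 9·3.3138 + 1·2.9693 + 2·92.6553 = 218.1045

L=218.105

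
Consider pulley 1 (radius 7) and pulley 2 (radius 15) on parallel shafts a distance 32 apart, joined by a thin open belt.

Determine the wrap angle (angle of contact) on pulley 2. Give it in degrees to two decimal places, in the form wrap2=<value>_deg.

wrap2=208.96_deg

open belt: β = asin((r2−r1)/C) = asin(8/32) = 14.4775°
wrap1 = π − 2β = 151.0450°
wrap2 = π + 2β = 208.9550°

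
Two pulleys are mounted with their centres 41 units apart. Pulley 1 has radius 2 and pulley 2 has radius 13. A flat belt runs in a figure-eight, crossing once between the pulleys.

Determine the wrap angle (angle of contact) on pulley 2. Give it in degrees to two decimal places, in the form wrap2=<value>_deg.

wrap2=222.92_deg

crossed belt: β = asin((r1+r2)/C) = asin(15/41) = 21.4601°
wrap1 = wrap2 = π + 2β = 222.9203°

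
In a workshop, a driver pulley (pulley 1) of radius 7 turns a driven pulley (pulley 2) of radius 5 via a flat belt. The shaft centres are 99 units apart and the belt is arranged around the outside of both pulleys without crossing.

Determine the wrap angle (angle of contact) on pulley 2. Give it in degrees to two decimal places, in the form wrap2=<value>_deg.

wrap2=177.68_deg

open belt: β = asin((r2−r1)/C) = asin(-2/99) = -1.1576°
wrap1 = π − 2β = 182.3151°
wrap2 = π + 2β = 177.6849°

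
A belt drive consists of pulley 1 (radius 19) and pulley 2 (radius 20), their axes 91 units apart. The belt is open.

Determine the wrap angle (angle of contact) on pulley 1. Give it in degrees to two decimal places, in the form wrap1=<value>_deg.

wrap1=178.74_deg

open belt: β = asin((r2−r1)/C) = asin(1/91) = 0.6296°
wrap1 = π − 2β = 178.7407°
wrap2 = π + 2β = 181.2593°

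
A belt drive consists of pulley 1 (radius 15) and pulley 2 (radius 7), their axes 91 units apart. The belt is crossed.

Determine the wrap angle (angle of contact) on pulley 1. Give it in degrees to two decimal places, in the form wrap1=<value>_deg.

wrap1=207.98_deg

crossed belt: β = asin((r1+r2)/C) = asin(22/91) = 13.9903°
wrap1 = wrap2 = π + 2β = 207.9807°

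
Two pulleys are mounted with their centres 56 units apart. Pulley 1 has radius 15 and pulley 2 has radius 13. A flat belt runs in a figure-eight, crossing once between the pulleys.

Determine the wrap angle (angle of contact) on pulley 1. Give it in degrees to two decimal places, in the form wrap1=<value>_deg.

crossed belt: β = asin((r1+r2)/C) = asin(28/56) = 30.0000°
wrap1 = wrap2 = π + 2β = 240.0000°

wrap1=240.00_deg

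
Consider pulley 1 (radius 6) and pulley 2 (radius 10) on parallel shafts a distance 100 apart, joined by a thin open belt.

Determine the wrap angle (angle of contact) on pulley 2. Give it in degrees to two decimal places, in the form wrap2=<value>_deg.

open belt: β = asin((r2−r1)/C) = asin(4/100) = 2.2924°
wrap1 = π − 2β = 175.4151°
wrap2 = π + 2β = 184.5849°

wrap2=184.58_deg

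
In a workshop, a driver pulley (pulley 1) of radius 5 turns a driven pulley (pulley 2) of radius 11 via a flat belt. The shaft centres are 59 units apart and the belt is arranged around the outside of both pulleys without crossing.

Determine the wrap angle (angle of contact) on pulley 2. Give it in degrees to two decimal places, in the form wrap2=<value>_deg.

open belt: β = asin((r2−r1)/C) = asin(6/59) = 5.8368°
wrap1 = π − 2β = 168.3264°
wrap2 = π + 2β = 191.6736°

wrap2=191.67_deg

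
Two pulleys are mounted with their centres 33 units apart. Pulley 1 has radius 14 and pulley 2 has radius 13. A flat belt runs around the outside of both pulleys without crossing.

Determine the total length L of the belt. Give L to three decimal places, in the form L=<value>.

open belt: β = asin((r2−r1)/C) = asin(-1/33) = -1.7365°
wrap1 = π − 2β = 183.4730°
wrap2 = π + 2β = 176.5270°
tangent length = C·cosβ = 32.9848
L = r1·wrap1 + r2·wrap2 + 2·C·cosβ = 14·3.2022 + 13·3.0810 + 2·32.9848 = 150.8533

L=150.853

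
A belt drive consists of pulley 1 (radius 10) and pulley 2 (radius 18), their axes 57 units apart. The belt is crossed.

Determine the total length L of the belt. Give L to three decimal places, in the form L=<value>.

L=216.018

crossed belt: β = asin((r1+r2)/C) = asin(28/57) = 29.4213°
wrap1 = wrap2 = π + 2β = 238.8427°
tangent length = C·cosβ = 49.6488
L = (r1+r2)·wrap + 2·C·cosβ = 28·4.1686 + 2·49.6488 = 216.0181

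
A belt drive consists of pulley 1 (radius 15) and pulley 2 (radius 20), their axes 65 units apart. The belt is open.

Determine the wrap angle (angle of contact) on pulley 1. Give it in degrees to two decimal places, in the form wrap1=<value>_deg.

wrap1=171.18_deg

open belt: β = asin((r2−r1)/C) = asin(5/65) = 4.4117°
wrap1 = π − 2β = 171.1765°
wrap2 = π + 2β = 188.8235°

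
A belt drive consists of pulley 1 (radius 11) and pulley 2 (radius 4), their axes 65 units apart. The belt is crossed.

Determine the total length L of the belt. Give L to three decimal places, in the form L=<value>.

crossed belt: β = asin((r1+r2)/C) = asin(15/65) = 13.3424°
wrap1 = wrap2 = π + 2β = 206.6847°
tangent length = C·cosβ = 63.2456
L = (r1+r2)·wrap + 2·C·cosβ = 15·3.6073 + 2·63.2456 = 180.6010

L=180.601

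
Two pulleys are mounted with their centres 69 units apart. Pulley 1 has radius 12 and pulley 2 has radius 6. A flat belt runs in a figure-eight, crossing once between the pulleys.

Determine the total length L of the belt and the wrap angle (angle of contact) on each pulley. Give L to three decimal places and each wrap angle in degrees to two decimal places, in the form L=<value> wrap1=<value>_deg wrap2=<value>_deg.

crossed belt: β = asin((r1+r2)/C) = asin(18/69) = 15.1217°
wrap1 = wrap2 = π + 2β = 210.2433°
tangent length = C·cosβ = 66.6108
L = (r1+r2)·wrap + 2·C·cosβ = 18·3.6694 + 2·66.6108 = 199.2715

L=199.272 wrap1=210.24_deg wrap2=210.24_deg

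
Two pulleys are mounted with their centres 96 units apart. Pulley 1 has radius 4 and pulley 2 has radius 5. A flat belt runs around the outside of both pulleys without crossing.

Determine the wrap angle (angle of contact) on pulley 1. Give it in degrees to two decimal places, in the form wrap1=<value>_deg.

open belt: β = asin((r2−r1)/C) = asin(1/96) = 0.5968°
wrap1 = π − 2β = 178.8063°
wrap2 = π + 2β = 181.1937°

wrap1=178.81_deg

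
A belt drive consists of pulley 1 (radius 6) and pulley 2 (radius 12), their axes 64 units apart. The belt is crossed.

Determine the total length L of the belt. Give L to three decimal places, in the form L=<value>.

crossed belt: β = asin((r1+r2)/C) = asin(18/64) = 16.3348°
wrap1 = wrap2 = π + 2β = 212.6696°
tangent length = C·cosβ = 61.4166
L = (r1+r2)·wrap + 2·C·cosβ = 18·3.7118 + 2·61.4166 = 189.6454

L=189.645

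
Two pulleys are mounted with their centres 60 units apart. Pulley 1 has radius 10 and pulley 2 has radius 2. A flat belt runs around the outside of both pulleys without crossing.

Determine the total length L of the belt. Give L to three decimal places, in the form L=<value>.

L=158.767

open belt: β = asin((r2−r1)/C) = asin(-8/60) = -7.6623°
wrap1 = π − 2β = 195.3245°
wrap2 = π + 2β = 164.6755°
tangent length = C·cosβ = 59.4643
L = r1·wrap1 + r2·wrap2 + 2·C·cosβ = 10·3.4091 + 2·2.8741 + 2·59.4643 = 158.7674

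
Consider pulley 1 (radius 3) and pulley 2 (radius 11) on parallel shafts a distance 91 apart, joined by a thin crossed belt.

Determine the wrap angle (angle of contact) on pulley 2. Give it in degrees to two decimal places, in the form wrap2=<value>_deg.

wrap2=197.70_deg

crossed belt: β = asin((r1+r2)/C) = asin(14/91) = 8.8499°
wrap1 = wrap2 = π + 2β = 197.6998°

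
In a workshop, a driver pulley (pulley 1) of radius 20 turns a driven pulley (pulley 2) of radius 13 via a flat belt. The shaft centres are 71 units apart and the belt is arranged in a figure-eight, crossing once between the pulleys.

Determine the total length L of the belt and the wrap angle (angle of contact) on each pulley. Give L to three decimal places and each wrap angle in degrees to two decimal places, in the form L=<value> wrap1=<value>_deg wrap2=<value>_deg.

crossed belt: β = asin((r1+r2)/C) = asin(33/71) = 27.6966°
wrap1 = wrap2 = π + 2β = 235.3931°
tangent length = C·cosβ = 62.8649
L = (r1+r2)·wrap + 2·C·cosβ = 33·4.1084 + 2·62.8649 = 261.3066

L=261.307 wrap1=235.39_deg wrap2=235.39_deg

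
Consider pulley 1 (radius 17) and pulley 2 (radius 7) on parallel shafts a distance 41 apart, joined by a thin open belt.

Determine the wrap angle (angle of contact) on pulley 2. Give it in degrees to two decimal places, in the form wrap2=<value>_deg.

open belt: β = asin((r2−r1)/C) = asin(-10/41) = -14.1170°
wrap1 = π − 2β = 208.2340°
wrap2 = π + 2β = 151.7660°

wrap2=151.77_deg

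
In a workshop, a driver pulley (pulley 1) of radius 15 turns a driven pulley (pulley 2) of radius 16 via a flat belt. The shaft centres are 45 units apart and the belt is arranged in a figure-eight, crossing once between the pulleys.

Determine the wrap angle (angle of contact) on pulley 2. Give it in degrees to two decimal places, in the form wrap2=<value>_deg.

wrap2=267.08_deg

crossed belt: β = asin((r1+r2)/C) = asin(31/45) = 43.5422°
wrap1 = wrap2 = π + 2β = 267.0844°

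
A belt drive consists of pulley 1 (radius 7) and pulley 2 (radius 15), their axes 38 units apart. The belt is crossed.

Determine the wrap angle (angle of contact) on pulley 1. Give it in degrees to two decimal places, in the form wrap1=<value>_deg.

crossed belt: β = asin((r1+r2)/C) = asin(22/38) = 35.3765°
wrap1 = wrap2 = π + 2β = 250.7531°

wrap1=250.75_deg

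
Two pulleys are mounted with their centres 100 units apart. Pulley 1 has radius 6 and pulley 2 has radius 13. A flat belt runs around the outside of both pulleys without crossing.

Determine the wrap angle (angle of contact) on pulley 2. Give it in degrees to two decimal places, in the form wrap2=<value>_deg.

open belt: β = asin((r2−r1)/C) = asin(7/100) = 4.0140°
wrap1 = π − 2β = 171.9720°
wrap2 = π + 2β = 188.0280°

wrap2=188.03_deg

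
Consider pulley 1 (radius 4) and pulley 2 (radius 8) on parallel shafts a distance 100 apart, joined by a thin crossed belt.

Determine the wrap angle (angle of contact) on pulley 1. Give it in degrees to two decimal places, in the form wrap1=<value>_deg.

wrap1=193.78_deg

crossed belt: β = asin((r1+r2)/C) = asin(12/100) = 6.8921°
wrap1 = wrap2 = π + 2β = 193.7842°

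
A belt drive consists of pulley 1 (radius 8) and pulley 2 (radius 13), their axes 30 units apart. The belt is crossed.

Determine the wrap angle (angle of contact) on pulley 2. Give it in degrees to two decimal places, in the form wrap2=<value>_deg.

wrap2=268.85_deg

crossed belt: β = asin((r1+r2)/C) = asin(21/30) = 44.4270°
wrap1 = wrap2 = π + 2β = 268.8540°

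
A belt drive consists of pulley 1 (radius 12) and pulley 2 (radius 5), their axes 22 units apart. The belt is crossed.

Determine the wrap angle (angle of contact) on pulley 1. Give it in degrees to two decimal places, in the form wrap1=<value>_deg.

crossed belt: β = asin((r1+r2)/C) = asin(17/22) = 50.5994°
wrap1 = wrap2 = π + 2β = 281.1989°

wrap1=281.20_deg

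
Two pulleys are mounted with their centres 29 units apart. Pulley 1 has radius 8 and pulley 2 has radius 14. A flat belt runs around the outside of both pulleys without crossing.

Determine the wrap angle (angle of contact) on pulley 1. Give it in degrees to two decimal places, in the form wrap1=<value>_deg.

wrap1=156.12_deg

open belt: β = asin((r2−r1)/C) = asin(6/29) = 11.9405°
wrap1 = π − 2β = 156.1189°
wrap2 = π + 2β = 203.8811°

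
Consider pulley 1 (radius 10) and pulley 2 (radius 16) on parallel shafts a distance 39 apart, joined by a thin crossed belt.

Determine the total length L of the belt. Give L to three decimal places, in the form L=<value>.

L=177.765

crossed belt: β = asin((r1+r2)/C) = asin(26/39) = 41.8103°
wrap1 = wrap2 = π + 2β = 263.6206°
tangent length = C·cosβ = 29.0689
L = (r1+r2)·wrap + 2·C·cosβ = 26·4.6010 + 2·29.0689 = 177.7650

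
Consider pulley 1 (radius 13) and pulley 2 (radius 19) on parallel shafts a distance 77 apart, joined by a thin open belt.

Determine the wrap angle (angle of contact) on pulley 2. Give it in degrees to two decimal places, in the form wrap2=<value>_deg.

wrap2=188.94_deg

open belt: β = asin((r2−r1)/C) = asin(6/77) = 4.4691°
wrap1 = π − 2β = 171.0617°
wrap2 = π + 2β = 188.9383°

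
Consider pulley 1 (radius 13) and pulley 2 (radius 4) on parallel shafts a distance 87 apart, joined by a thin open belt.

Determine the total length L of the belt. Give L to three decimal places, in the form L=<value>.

open belt: β = asin((r2−r1)/C) = asin(-9/87) = -5.9378°
wrap1 = π − 2β = 191.8755°
wrap2 = π + 2β = 168.1245°
tangent length = C·cosβ = 86.5332
L = r1·wrap1 + r2·wrap2 + 2·C·cosβ = 13·3.3489 + 4·2.9343 + 2·86.5332 = 228.3389

L=228.339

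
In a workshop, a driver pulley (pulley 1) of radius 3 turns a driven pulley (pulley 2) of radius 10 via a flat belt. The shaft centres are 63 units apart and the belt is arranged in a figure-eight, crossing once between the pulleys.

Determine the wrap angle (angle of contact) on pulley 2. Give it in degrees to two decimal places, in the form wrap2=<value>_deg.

wrap2=203.82_deg

crossed belt: β = asin((r1+r2)/C) = asin(13/63) = 11.9085°
wrap1 = wrap2 = π + 2β = 203.8170°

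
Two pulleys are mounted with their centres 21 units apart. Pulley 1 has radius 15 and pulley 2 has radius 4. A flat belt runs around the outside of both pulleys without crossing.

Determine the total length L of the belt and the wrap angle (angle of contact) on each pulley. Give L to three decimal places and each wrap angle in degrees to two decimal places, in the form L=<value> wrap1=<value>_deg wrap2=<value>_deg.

L=107.596 wrap1=243.18_deg wrap2=116.82_deg

open belt: β = asin((r2−r1)/C) = asin(-11/21) = -31.5881°
wrap1 = π − 2β = 243.1763°
wrap2 = π + 2β = 116.8237°
tangent length = C·cosβ = 17.8885
L = r1·wrap1 + r2·wrap2 + 2·C·cosβ = 15·4.2442 + 4·2.0390 + 2·17.8885 = 107.5963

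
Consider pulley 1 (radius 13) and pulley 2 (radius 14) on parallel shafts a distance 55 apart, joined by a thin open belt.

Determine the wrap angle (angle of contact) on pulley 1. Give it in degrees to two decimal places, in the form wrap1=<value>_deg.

open belt: β = asin((r2−r1)/C) = asin(1/55) = 1.0418°
wrap1 = π − 2β = 177.9164°
wrap2 = π + 2β = 182.0836°

wrap1=177.92_deg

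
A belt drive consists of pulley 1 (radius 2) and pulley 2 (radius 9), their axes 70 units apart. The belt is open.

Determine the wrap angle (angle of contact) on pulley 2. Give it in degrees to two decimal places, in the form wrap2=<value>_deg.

wrap2=191.48_deg

open belt: β = asin((r2−r1)/C) = asin(7/70) = 5.7392°
wrap1 = π − 2β = 168.5217°
wrap2 = π + 2β = 191.4783°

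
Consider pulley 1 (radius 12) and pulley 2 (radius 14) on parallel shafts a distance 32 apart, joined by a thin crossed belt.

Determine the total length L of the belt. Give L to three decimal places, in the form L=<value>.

L=168.309

crossed belt: β = asin((r1+r2)/C) = asin(26/32) = 54.3409°
wrap1 = wrap2 = π + 2β = 288.6818°
tangent length = C·cosβ = 18.6548
L = (r1+r2)·wrap + 2·C·cosβ = 26·5.0384 + 2·18.6548 = 168.3092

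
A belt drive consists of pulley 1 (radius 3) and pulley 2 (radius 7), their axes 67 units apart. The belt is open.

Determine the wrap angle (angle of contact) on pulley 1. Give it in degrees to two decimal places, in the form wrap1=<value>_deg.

open belt: β = asin((r2−r1)/C) = asin(4/67) = 3.4227°
wrap1 = π − 2β = 173.1546°
wrap2 = π + 2β = 186.8454°

wrap1=173.15_deg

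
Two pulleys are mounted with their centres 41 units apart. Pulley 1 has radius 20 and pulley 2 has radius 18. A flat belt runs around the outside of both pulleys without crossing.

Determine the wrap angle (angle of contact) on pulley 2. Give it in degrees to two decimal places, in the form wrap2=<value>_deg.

wrap2=174.41_deg

open belt: β = asin((r2−r1)/C) = asin(-2/41) = -2.7960°
wrap1 = π − 2β = 185.5921°
wrap2 = π + 2β = 174.4079°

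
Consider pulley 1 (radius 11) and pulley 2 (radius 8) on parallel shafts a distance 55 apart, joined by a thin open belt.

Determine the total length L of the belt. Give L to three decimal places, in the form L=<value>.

open belt: β = asin((r2−r1)/C) = asin(-3/55) = -3.1268°
wrap1 = π − 2β = 186.2536°
wrap2 = π + 2β = 173.7464°
tangent length = C·cosβ = 54.9181
L = r1·wrap1 + r2·wrap2 + 2·C·cosβ = 11·3.2507 + 8·3.0324 + 2·54.9181 = 169.8539

L=169.854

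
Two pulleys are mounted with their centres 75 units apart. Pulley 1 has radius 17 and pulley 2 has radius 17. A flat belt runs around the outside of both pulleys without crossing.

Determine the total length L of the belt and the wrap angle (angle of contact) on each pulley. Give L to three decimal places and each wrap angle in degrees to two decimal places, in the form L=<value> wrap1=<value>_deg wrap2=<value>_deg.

open belt: β = asin((r2−r1)/C) = asin(0/75) = 0.0000°
wrap1 = π − 2β = 180.0000°
wrap2 = π + 2β = 180.0000°
tangent length = C·cosβ = 75.0000
L = r1·wrap1 + r2·wrap2 + 2·C·cosβ = 17·3.1416 + 17·3.1416 + 2·75.0000 = 256.8142

L=256.814 wrap1=180.00_deg wrap2=180.00_deg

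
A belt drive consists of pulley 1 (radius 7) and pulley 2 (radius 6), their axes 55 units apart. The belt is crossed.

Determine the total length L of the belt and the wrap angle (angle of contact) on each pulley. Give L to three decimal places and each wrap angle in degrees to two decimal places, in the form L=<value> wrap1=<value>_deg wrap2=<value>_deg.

L=153.928 wrap1=207.34_deg wrap2=207.34_deg

crossed belt: β = asin((r1+r2)/C) = asin(13/55) = 13.6720°
wrap1 = wrap2 = π + 2β = 207.3440°
tangent length = C·cosβ = 53.4416
L = (r1+r2)·wrap + 2·C·cosβ = 13·3.6188 + 2·53.4416 = 153.9280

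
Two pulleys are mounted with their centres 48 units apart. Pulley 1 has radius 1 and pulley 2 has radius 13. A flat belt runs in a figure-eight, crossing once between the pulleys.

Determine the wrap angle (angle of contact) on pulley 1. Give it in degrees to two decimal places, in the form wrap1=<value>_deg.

wrap1=213.92_deg

crossed belt: β = asin((r1+r2)/C) = asin(14/48) = 16.9578°
wrap1 = wrap2 = π + 2β = 213.9155°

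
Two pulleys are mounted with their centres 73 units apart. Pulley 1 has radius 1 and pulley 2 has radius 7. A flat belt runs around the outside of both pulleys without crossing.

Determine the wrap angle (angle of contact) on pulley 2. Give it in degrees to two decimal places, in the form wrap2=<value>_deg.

wrap2=189.43_deg

open belt: β = asin((r2−r1)/C) = asin(6/73) = 4.7146°
wrap1 = π − 2β = 170.5709°
wrap2 = π + 2β = 189.4291°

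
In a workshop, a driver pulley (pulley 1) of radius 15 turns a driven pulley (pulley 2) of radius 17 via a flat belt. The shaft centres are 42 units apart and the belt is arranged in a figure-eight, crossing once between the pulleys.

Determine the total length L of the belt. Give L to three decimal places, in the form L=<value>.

crossed belt: β = asin((r1+r2)/C) = asin(32/42) = 49.6324°
wrap1 = wrap2 = π + 2β = 279.2648°
tangent length = C·cosβ = 27.2029
L = (r1+r2)·wrap + 2·C·cosβ = 32·4.8741 + 2·27.2029 = 210.3768

L=210.377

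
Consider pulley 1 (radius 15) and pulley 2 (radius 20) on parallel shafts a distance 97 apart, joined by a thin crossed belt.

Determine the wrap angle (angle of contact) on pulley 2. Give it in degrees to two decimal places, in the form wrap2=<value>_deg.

crossed belt: β = asin((r1+r2)/C) = asin(35/97) = 21.1509°
wrap1 = wrap2 = π + 2β = 222.3017°

wrap2=222.30_deg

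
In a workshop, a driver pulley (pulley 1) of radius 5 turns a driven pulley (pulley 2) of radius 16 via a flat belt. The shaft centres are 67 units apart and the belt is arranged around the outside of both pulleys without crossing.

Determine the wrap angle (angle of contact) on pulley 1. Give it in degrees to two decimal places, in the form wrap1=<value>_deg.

wrap1=161.10_deg

open belt: β = asin((r2−r1)/C) = asin(11/67) = 9.4496°
wrap1 = π − 2β = 161.1009°
wrap2 = π + 2β = 198.8991°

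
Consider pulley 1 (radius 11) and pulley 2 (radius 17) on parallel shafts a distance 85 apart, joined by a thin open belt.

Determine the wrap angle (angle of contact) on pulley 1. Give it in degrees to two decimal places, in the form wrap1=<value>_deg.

wrap1=171.90_deg

open belt: β = asin((r2−r1)/C) = asin(6/85) = 4.0478°
wrap1 = π − 2β = 171.9045°
wrap2 = π + 2β = 188.0955°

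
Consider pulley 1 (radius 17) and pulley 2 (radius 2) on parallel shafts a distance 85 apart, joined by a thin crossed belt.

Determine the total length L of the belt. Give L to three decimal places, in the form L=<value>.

L=233.955

crossed belt: β = asin((r1+r2)/C) = asin(19/85) = 12.9164°
wrap1 = wrap2 = π + 2β = 205.8328°
tangent length = C·cosβ = 82.8493
L = (r1+r2)·wrap + 2·C·cosβ = 19·3.5925 + 2·82.8493 = 233.9553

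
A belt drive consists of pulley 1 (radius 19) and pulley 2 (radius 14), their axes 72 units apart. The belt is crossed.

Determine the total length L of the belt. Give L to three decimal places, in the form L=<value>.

crossed belt: β = asin((r1+r2)/C) = asin(33/72) = 27.2796°
wrap1 = wrap2 = π + 2β = 234.5592°
tangent length = C·cosβ = 63.9922
L = (r1+r2)·wrap + 2·C·cosβ = 33·4.0938 + 2·63.9922 = 263.0808

L=263.081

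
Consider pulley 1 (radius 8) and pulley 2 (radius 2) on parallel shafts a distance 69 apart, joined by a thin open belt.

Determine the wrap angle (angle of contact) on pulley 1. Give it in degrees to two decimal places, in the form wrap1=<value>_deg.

open belt: β = asin((r2−r1)/C) = asin(-6/69) = -4.9885°
wrap1 = π − 2β = 189.9771°
wrap2 = π + 2β = 170.0229°

wrap1=189.98_deg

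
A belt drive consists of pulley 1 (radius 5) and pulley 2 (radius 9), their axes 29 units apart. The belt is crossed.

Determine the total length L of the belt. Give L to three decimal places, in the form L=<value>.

L=108.882

crossed belt: β = asin((r1+r2)/C) = asin(14/29) = 28.8657°
wrap1 = wrap2 = π + 2β = 237.7315°
tangent length = C·cosβ = 25.3969
L = (r1+r2)·wrap + 2·C·cosβ = 14·4.1492 + 2·25.3969 = 108.8825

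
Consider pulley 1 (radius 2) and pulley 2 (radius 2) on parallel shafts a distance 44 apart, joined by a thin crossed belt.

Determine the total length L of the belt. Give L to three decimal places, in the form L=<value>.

crossed belt: β = asin((r1+r2)/C) = asin(4/44) = 5.2159°
wrap1 = wrap2 = π + 2β = 190.4318°
tangent length = C·cosβ = 43.8178
L = (r1+r2)·wrap + 2·C·cosβ = 4·3.3237 + 2·43.8178 = 100.9303

L=100.930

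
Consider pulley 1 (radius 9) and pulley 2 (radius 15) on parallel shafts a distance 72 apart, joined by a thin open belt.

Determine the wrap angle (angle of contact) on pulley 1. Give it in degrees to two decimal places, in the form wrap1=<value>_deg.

open belt: β = asin((r2−r1)/C) = asin(6/72) = 4.7802°
wrap1 = π − 2β = 170.4396°
wrap2 = π + 2β = 189.5604°

wrap1=170.44_deg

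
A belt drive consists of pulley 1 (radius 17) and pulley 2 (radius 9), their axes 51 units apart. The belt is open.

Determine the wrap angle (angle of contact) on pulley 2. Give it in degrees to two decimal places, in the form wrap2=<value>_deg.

open belt: β = asin((r2−r1)/C) = asin(-8/51) = -9.0248°
wrap1 = π − 2β = 198.0497°
wrap2 = π + 2β = 161.9503°

wrap2=161.95_deg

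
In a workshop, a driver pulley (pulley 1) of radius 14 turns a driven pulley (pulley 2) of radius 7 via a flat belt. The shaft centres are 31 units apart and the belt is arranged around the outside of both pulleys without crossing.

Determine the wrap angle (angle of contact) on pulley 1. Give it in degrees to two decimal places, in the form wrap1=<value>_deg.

open belt: β = asin((r2−r1)/C) = asin(-7/31) = -13.0503°
wrap1 = π − 2β = 206.1006°
wrap2 = π + 2β = 153.8994°

wrap1=206.10_deg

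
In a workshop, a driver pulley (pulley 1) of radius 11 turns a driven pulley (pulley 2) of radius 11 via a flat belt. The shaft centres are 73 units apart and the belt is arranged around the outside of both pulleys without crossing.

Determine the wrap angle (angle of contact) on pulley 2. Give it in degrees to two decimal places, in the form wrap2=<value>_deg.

open belt: β = asin((r2−r1)/C) = asin(0/73) = 0.0000°
wrap1 = π − 2β = 180.0000°
wrap2 = π + 2β = 180.0000°

wrap2=180.00_deg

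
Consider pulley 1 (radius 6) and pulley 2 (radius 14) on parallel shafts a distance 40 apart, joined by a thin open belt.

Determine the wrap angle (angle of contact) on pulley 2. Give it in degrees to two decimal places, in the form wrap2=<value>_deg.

open belt: β = asin((r2−r1)/C) = asin(8/40) = 11.5370°
wrap1 = π − 2β = 156.9261°
wrap2 = π + 2β = 203.0739°

wrap2=203.07_deg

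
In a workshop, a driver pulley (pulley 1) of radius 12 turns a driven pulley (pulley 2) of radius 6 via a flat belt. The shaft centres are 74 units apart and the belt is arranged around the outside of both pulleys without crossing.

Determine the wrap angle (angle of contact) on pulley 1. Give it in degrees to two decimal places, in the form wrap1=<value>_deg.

open belt: β = asin((r2−r1)/C) = asin(-6/74) = -4.6507°
wrap1 = π − 2β = 189.3014°
wrap2 = π + 2β = 170.6986°

wrap1=189.30_deg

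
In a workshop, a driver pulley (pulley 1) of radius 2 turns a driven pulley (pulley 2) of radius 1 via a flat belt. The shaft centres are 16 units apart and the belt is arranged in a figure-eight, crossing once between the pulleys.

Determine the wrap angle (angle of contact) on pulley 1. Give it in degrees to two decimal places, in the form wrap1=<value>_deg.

wrap1=201.61_deg

crossed belt: β = asin((r1+r2)/C) = asin(3/16) = 10.8069°
wrap1 = wrap2 = π + 2β = 201.6138°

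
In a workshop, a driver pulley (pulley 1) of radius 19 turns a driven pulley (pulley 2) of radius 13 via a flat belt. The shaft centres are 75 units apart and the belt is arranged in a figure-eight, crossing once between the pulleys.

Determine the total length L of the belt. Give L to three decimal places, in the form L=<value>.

L=264.404

crossed belt: β = asin((r1+r2)/C) = asin(32/75) = 25.2562°
wrap1 = wrap2 = π + 2β = 230.5124°
tangent length = C·cosβ = 67.8307
L = (r1+r2)·wrap + 2·C·cosβ = 32·4.0232 + 2·67.8307 = 264.4038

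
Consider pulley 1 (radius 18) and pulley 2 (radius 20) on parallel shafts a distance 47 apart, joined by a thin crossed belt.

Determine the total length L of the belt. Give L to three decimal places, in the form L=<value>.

crossed belt: β = asin((r1+r2)/C) = asin(38/47) = 53.9507°
wrap1 = wrap2 = π + 2β = 287.9013°
tangent length = C·cosβ = 27.6586
L = (r1+r2)·wrap + 2·C·cosβ = 38·5.0248 + 2·27.6586 = 246.2607

L=246.261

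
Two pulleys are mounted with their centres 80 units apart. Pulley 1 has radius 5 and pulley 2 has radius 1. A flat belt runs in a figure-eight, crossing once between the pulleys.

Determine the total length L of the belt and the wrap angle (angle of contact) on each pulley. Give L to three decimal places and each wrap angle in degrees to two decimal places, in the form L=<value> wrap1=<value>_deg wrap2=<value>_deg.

crossed belt: β = asin((r1+r2)/C) = asin(6/80) = 4.3012°
wrap1 = wrap2 = π + 2β = 188.6024°
tangent length = C·cosβ = 79.7747
L = (r1+r2)·wrap + 2·C·cosβ = 6·3.2917 + 2·79.7747 = 179.2998

L=179.300 wrap1=188.60_deg wrap2=188.60_deg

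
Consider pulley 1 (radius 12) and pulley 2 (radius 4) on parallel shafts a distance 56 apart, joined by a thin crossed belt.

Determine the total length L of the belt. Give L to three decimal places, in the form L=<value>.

crossed belt: β = asin((r1+r2)/C) = asin(16/56) = 16.6015°
wrap1 = wrap2 = π + 2β = 213.2031°
tangent length = C·cosβ = 53.6656
L = (r1+r2)·wrap + 2·C·cosβ = 16·3.7211 + 2·53.6656 = 166.8688

L=166.869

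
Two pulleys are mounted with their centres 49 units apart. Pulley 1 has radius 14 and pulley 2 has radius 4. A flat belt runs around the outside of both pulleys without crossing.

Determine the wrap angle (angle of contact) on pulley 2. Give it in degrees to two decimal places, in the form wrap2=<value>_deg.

wrap2=156.45_deg

open belt: β = asin((r2−r1)/C) = asin(-10/49) = -11.7757°
wrap1 = π − 2β = 203.5515°
wrap2 = π + 2β = 156.4485°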